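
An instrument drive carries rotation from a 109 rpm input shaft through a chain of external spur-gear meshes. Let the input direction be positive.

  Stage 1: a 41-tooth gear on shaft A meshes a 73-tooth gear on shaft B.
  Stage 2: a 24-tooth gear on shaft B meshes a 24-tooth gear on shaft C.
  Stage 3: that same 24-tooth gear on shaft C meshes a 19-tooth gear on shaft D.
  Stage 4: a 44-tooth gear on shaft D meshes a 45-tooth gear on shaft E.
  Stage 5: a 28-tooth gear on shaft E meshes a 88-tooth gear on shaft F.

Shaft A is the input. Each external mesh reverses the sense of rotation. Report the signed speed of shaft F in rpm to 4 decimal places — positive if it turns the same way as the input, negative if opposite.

-24.0581 rpm (opposite to input, |ω| = 24.0581 rpm)

Stage 1 [41T→73T]: ω = 109.0000×41/73 = 61.2192 rpm, dir flips to −; running = −61.2192
Stage 2 [24T→24T]: ω = 61.2192×24/24 = 61.2192 rpm, dir flips to +; running = +61.2192
Stage 3 [24T→19T]: ω = 61.2192×24/19 = 77.3295 rpm, dir flips to −; running = −77.3295
Stage 4 [44T→45T]: ω = 77.3295×44/45 = 75.6111 rpm, dir flips to +; running = +75.6111
Stage 5 [28T→88T]: ω = 75.6111×28/88 = 24.0581 rpm, dir flips to −; running = −24.0581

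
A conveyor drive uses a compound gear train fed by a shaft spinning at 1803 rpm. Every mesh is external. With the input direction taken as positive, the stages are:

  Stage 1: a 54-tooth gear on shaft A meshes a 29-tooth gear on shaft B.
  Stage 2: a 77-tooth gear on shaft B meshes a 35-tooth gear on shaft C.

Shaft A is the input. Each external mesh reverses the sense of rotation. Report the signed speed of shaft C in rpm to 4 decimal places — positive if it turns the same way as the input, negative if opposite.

+7386.0828 rpm (same as input, |ω| = 7386.0828 rpm)

Stage 1 [54T→29T]: ω = 1803.0000×54/29 = 3357.3103 rpm, dir flips to −; running = −3357.3103
Stage 2 [77T→35T]: ω = 3357.3103×77/35 = 7386.0828 rpm, dir flips to +; running = +7386.0828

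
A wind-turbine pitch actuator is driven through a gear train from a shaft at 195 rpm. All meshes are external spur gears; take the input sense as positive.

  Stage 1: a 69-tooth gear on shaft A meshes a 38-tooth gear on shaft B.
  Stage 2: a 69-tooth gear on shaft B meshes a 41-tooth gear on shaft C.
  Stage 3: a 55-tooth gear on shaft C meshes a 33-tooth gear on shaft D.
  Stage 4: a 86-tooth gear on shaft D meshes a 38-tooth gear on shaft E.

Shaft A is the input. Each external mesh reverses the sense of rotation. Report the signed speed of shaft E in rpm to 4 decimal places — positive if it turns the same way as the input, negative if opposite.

+2247.6513 rpm (same as input, |ω| = 2247.6513 rpm)

Stage 1 [69T→38T]: ω = 195.0000×69/38 = 354.0789 rpm, dir flips to −; running = −354.0789
Stage 2 [69T→41T]: ω = 354.0789×69/41 = 595.8890 rpm, dir flips to +; running = +595.8890
Stage 3 [55T→33T]: ω = 595.8890×55/33 = 993.1483 rpm, dir flips to −; running = −993.1483
Stage 4 [86T→38T]: ω = 993.1483×86/38 = 2247.6513 rpm, dir flips to +; running = +2247.6513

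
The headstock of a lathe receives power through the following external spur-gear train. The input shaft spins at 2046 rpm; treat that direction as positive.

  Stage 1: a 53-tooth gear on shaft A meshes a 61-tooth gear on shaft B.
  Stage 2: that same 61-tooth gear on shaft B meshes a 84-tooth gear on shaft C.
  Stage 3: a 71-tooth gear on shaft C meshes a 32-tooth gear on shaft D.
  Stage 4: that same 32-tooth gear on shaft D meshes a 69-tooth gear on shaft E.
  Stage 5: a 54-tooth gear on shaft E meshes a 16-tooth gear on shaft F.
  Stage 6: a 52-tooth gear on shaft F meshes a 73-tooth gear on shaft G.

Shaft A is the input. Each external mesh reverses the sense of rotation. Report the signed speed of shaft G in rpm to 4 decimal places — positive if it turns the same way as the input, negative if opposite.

Stage 1 [53T→61T]: ω = 2046.0000×53/61 = 1777.6721 rpm, dir flips to −; running = −1777.6721
Stage 2 [61T→84T]: ω = 1777.6721×61/84 = 1290.9286 rpm, dir flips to +; running = +1290.9286
Stage 3 [71T→32T]: ω = 1290.9286×71/32 = 2864.2478 rpm, dir flips to −; running = −2864.2478
Stage 4 [32T→69T]: ω = 2864.2478×32/69 = 1328.3468 rpm, dir flips to +; running = +1328.3468
Stage 5 [54T→16T]: ω = 1328.3468×54/16 = 4483.1704 rpm, dir flips to −; running = −4483.1704
Stage 6 [52T→73T]: ω = 4483.1704×52/73 = 3193.4913 rpm, dir flips to +; running = +3193.4913

+3193.4913 rpm (same as input, |ω| = 3193.4913 rpm)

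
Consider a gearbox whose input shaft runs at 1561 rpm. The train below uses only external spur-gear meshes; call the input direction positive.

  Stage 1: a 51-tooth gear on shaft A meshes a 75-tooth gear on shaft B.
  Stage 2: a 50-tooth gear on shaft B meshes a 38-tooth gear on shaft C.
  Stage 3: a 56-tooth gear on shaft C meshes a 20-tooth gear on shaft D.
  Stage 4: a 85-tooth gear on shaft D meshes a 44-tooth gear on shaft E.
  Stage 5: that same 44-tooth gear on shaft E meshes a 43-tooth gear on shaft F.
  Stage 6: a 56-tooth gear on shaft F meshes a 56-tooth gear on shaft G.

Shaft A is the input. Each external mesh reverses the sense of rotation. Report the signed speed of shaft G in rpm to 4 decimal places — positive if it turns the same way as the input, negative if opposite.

Stage 1 [51T→75T]: ω = 1561.0000×51/75 = 1061.4800 rpm, dir flips to −; running = −1061.4800
Stage 2 [50T→38T]: ω = 1061.4800×50/38 = 1396.6842 rpm, dir flips to +; running = +1396.6842
Stage 3 [56T→20T]: ω = 1396.6842×56/20 = 3910.7158 rpm, dir flips to −; running = −3910.7158
Stage 4 [85T→44T]: ω = 3910.7158×85/44 = 7554.7919 rpm, dir flips to +; running = +7554.7919
Stage 5 [44T→43T]: ω = 7554.7919×44/43 = 7730.4847 rpm, dir flips to −; running = −7730.4847
Stage 6 [56T→56T]: ω = 7730.4847×56/56 = 7730.4847 rpm, dir flips to +; running = +7730.4847

+7730.4847 rpm (same as input, |ω| = 7730.4847 rpm)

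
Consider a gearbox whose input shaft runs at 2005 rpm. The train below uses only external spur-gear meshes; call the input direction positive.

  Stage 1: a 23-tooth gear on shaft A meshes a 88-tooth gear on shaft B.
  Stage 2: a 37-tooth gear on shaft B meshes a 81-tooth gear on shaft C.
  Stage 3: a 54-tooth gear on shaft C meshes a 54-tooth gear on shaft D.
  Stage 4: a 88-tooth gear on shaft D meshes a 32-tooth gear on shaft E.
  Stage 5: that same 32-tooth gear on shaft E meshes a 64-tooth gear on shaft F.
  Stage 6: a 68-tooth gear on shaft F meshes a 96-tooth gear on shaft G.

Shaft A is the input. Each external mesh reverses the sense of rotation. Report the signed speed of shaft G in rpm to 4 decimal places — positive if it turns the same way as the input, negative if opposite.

Stage 1 [23T→88T]: ω = 2005.0000×23/88 = 524.0341 rpm, dir flips to −; running = −524.0341
Stage 2 [37T→81T]: ω = 524.0341×37/81 = 239.3736 rpm, dir flips to +; running = +239.3736
Stage 3 [54T→54T]: ω = 239.3736×54/54 = 239.3736 rpm, dir flips to −; running = −239.3736
Stage 4 [88T→32T]: ω = 239.3736×88/32 = 658.2774 rpm, dir flips to +; running = +658.2774
Stage 5 [32T→64T]: ω = 658.2774×32/64 = 329.1387 rpm, dir flips to −; running = −329.1387
Stage 6 [68T→96T]: ω = 329.1387×68/96 = 233.1399 rpm, dir flips to +; running = +233.1399

+233.1399 rpm (same as input, |ω| = 233.1399 rpm)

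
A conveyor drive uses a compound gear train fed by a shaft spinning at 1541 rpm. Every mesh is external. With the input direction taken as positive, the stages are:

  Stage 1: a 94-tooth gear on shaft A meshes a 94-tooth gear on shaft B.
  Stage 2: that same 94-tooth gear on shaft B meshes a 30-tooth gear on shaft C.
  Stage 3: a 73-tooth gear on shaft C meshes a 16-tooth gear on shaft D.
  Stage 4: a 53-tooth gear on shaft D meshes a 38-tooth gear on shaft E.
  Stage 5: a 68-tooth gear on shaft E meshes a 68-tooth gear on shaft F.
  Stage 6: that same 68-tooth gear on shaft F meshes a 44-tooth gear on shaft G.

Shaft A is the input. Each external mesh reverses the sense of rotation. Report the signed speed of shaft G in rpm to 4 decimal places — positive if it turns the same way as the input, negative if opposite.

Stage 1 [94T→94T]: ω = 1541.0000×94/94 = 1541.0000 rpm, dir flips to −; running = −1541.0000
Stage 2 [94T→30T]: ω = 1541.0000×94/30 = 4828.4667 rpm, dir flips to +; running = +4828.4667
Stage 3 [73T→16T]: ω = 4828.4667×73/16 = 22029.8792 rpm, dir flips to −; running = −22029.8792
Stage 4 [53T→38T]: ω = 22029.8792×53/38 = 30725.8841 rpm, dir flips to +; running = +30725.8841
Stage 5 [68T→68T]: ω = 30725.8841×68/68 = 30725.8841 rpm, dir flips to −; running = −30725.8841
Stage 6 [68T→44T]: ω = 30725.8841×68/44 = 47485.4572 rpm, dir flips to +; running = +47485.4572

+47485.4572 rpm (same as input, |ω| = 47485.4572 rpm)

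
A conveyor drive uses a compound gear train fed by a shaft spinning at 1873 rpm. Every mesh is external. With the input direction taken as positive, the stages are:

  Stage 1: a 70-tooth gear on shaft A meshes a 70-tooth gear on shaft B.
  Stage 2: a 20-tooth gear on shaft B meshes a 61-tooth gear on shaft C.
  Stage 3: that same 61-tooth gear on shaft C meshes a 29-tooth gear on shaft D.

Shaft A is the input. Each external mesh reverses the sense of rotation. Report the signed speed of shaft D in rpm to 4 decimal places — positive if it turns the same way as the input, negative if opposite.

Stage 1 [70T→70T]: ω = 1873.0000×70/70 = 1873.0000 rpm, dir flips to −; running = −1873.0000
Stage 2 [20T→61T]: ω = 1873.0000×20/61 = 614.0984 rpm, dir flips to +; running = +614.0984
Stage 3 [61T→29T]: ω = 614.0984×61/29 = 1291.7241 rpm, dir flips to −; running = −1291.7241

-1291.7241 rpm (opposite to input, |ω| = 1291.7241 rpm)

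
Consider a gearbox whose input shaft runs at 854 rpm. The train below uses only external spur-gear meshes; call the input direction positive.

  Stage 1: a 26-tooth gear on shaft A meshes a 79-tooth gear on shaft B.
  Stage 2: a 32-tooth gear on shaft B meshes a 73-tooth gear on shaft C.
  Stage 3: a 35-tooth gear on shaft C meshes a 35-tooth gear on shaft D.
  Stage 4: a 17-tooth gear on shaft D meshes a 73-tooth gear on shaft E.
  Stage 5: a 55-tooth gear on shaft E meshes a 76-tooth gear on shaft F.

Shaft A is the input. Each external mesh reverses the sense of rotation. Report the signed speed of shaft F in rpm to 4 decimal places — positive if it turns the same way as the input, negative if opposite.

-20.7638 rpm (opposite to input, |ω| = 20.7638 rpm)

Stage 1 [26T→79T]: ω = 854.0000×26/79 = 281.0633 rpm, dir flips to −; running = −281.0633
Stage 2 [32T→73T]: ω = 281.0633×32/73 = 123.2058 rpm, dir flips to +; running = +123.2058
Stage 3 [35T→35T]: ω = 123.2058×35/35 = 123.2058 rpm, dir flips to −; running = −123.2058
Stage 4 [17T→73T]: ω = 123.2058×17/73 = 28.6918 rpm, dir flips to +; running = +28.6918
Stage 5 [55T→76T]: ω = 28.6918×55/76 = 20.7638 rpm, dir flips to −; running = −20.7638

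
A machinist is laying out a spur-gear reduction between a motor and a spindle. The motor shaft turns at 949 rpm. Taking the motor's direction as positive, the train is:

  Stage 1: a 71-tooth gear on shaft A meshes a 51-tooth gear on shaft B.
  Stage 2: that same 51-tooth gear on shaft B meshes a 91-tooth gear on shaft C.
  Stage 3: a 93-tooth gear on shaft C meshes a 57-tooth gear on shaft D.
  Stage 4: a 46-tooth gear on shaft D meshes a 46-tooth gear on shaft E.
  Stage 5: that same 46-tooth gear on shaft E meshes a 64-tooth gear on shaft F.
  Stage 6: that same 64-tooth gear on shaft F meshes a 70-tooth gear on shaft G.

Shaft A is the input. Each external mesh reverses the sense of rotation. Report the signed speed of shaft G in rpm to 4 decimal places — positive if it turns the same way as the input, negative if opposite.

+793.8730 rpm (same as input, |ω| = 793.8730 rpm)

Stage 1 [71T→51T]: ω = 949.0000×71/51 = 1321.1569 rpm, dir flips to −; running = −1321.1569
Stage 2 [51T→91T]: ω = 1321.1569×51/91 = 740.4286 rpm, dir flips to +; running = +740.4286
Stage 3 [93T→57T]: ω = 740.4286×93/57 = 1208.0677 rpm, dir flips to −; running = −1208.0677
Stage 4 [46T→46T]: ω = 1208.0677×46/46 = 1208.0677 rpm, dir flips to +; running = +1208.0677
Stage 5 [46T→64T]: ω = 1208.0677×46/64 = 868.2986 rpm, dir flips to −; running = −868.2986
Stage 6 [64T→70T]: ω = 868.2986×64/70 = 793.8730 rpm, dir flips to +; running = +793.8730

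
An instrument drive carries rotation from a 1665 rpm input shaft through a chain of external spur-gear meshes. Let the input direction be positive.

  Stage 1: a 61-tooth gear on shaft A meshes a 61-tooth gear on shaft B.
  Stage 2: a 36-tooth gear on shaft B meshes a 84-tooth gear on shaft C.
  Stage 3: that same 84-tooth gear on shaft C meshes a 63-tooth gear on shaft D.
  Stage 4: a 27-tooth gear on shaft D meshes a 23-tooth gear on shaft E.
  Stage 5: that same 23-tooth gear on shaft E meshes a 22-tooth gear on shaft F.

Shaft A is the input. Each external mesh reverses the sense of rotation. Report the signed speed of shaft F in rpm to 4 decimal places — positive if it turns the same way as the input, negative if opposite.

Stage 1 [61T→61T]: ω = 1665.0000×61/61 = 1665.0000 rpm, dir flips to −; running = −1665.0000
Stage 2 [36T→84T]: ω = 1665.0000×36/84 = 713.5714 rpm, dir flips to +; running = +713.5714
Stage 3 [84T→63T]: ω = 713.5714×84/63 = 951.4286 rpm, dir flips to −; running = −951.4286
Stage 4 [27T→23T]: ω = 951.4286×27/23 = 1116.8944 rpm, dir flips to +; running = +1116.8944
Stage 5 [23T→22T]: ω = 1116.8944×23/22 = 1167.6623 rpm, dir flips to −; running = −1167.6623

-1167.6623 rpm (opposite to input, |ω| = 1167.6623 rpm)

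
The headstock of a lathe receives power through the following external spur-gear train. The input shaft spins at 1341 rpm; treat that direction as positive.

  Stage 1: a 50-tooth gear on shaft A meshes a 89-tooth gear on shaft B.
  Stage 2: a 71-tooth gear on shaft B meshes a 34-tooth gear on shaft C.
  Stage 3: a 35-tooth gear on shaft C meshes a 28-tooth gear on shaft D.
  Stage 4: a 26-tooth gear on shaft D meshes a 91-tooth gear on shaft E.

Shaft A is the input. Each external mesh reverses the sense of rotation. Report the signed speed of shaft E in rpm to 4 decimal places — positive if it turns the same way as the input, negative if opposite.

+561.8627 rpm (same as input, |ω| = 561.8627 rpm)

Stage 1 [50T→89T]: ω = 1341.0000×50/89 = 753.3708 rpm, dir flips to −; running = −753.3708
Stage 2 [71T→34T]: ω = 753.3708×71/34 = 1573.2155 rpm, dir flips to +; running = +1573.2155
Stage 3 [35T→28T]: ω = 1573.2155×35/28 = 1966.5193 rpm, dir flips to −; running = −1966.5193
Stage 4 [26T→91T]: ω = 1966.5193×26/91 = 561.8627 rpm, dir flips to +; running = +561.8627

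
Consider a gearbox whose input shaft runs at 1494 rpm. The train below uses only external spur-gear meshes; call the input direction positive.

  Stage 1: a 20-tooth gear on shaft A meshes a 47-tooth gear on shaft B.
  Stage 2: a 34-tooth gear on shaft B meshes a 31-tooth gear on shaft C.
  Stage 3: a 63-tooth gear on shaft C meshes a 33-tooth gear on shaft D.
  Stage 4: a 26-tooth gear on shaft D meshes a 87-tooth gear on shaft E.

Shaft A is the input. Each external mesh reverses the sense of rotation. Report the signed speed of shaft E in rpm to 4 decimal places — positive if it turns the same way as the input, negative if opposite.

+397.8146 rpm (same as input, |ω| = 397.8146 rpm)

Stage 1 [20T→47T]: ω = 1494.0000×20/47 = 635.7447 rpm, dir flips to −; running = −635.7447
Stage 2 [34T→31T]: ω = 635.7447×34/31 = 697.2684 rpm, dir flips to +; running = +697.2684
Stage 3 [63T→33T]: ω = 697.2684×63/33 = 1331.1487 rpm, dir flips to −; running = −1331.1487
Stage 4 [26T→87T]: ω = 1331.1487×26/87 = 397.8146 rpm, dir flips to +; running = +397.8146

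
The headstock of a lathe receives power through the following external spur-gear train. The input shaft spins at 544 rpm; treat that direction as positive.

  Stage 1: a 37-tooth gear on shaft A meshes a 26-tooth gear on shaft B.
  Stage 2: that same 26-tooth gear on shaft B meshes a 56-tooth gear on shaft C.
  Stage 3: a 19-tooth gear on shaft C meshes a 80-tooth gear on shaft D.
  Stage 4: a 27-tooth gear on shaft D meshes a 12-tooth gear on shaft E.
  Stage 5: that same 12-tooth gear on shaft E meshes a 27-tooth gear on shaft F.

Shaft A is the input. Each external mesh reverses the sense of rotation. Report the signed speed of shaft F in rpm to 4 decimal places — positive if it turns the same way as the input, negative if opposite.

Stage 1 [37T→26T]: ω = 544.0000×37/26 = 774.1538 rpm, dir flips to −; running = −774.1538
Stage 2 [26T→56T]: ω = 774.1538×26/56 = 359.4286 rpm, dir flips to +; running = +359.4286
Stage 3 [19T→80T]: ω = 359.4286×19/80 = 85.3643 rpm, dir flips to −; running = −85.3643
Stage 4 [27T→12T]: ω = 85.3643×27/12 = 192.0696 rpm, dir flips to +; running = +192.0696
Stage 5 [12T→27T]: ω = 192.0696×12/27 = 85.3643 rpm, dir flips to −; running = −85.3643

-85.3643 rpm (opposite to input, |ω| = 85.3643 rpm)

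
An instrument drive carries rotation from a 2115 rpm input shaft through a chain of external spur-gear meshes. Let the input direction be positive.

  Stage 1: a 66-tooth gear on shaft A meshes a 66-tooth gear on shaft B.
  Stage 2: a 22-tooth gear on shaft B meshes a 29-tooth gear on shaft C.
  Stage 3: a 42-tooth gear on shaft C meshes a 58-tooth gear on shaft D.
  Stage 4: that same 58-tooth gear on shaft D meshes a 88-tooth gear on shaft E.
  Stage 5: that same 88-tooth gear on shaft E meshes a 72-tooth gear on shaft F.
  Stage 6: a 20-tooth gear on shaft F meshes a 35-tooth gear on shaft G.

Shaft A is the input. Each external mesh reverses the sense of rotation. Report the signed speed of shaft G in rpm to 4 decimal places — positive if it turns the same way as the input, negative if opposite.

Stage 1 [66T→66T]: ω = 2115.0000×66/66 = 2115.0000 rpm, dir flips to −; running = −2115.0000
Stage 2 [22T→29T]: ω = 2115.0000×22/29 = 1604.4828 rpm, dir flips to +; running = +1604.4828
Stage 3 [42T→58T]: ω = 1604.4828×42/58 = 1161.8668 rpm, dir flips to −; running = −1161.8668
Stage 4 [58T→88T]: ω = 1161.8668×58/88 = 765.7759 rpm, dir flips to +; running = +765.7759
Stage 5 [88T→72T]: ω = 765.7759×88/72 = 935.9483 rpm, dir flips to −; running = −935.9483
Stage 6 [20T→35T]: ω = 935.9483×20/35 = 534.8276 rpm, dir flips to +; running = +534.8276

+534.8276 rpm (same as input, |ω| = 534.8276 rpm)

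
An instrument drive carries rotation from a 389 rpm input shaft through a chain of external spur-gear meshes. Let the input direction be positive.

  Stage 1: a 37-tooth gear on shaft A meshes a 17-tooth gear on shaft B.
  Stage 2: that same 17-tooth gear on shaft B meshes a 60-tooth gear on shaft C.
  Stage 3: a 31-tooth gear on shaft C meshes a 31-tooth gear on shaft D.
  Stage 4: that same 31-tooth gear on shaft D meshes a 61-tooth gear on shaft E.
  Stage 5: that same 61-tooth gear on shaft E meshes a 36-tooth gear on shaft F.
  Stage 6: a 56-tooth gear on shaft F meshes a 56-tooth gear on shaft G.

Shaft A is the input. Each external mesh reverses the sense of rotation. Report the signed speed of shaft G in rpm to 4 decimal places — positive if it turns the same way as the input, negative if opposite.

Stage 1 [37T→17T]: ω = 389.0000×37/17 = 846.6471 rpm, dir flips to −; running = −846.6471
Stage 2 [17T→60T]: ω = 846.6471×17/60 = 239.8833 rpm, dir flips to +; running = +239.8833
Stage 3 [31T→31T]: ω = 239.8833×31/31 = 239.8833 rpm, dir flips to −; running = −239.8833
Stage 4 [31T→61T]: ω = 239.8833×31/61 = 121.9079 rpm, dir flips to +; running = +121.9079
Stage 5 [61T→36T]: ω = 121.9079×61/36 = 206.5662 rpm, dir flips to −; running = −206.5662
Stage 6 [56T→56T]: ω = 206.5662×56/56 = 206.5662 rpm, dir flips to +; running = +206.5662

+206.5662 rpm (same as input, |ω| = 206.5662 rpm)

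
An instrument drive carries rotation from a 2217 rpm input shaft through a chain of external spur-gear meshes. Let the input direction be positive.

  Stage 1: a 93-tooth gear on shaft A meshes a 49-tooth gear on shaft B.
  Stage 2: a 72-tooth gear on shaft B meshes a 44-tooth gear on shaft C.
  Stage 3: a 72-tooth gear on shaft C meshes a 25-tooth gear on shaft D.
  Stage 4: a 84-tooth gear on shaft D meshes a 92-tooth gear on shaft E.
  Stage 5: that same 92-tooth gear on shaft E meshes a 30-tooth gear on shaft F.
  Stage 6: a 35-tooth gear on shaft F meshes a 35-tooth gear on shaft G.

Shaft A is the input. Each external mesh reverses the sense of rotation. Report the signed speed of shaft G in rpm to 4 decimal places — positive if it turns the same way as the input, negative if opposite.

+55524.2755 rpm (same as input, |ω| = 55524.2755 rpm)

Stage 1 [93T→49T]: ω = 2217.0000×93/49 = 4207.7755 rpm, dir flips to −; running = −4207.7755
Stage 2 [72T→44T]: ω = 4207.7755×72/44 = 6885.4508 rpm, dir flips to +; running = +6885.4508
Stage 3 [72T→25T]: ω = 6885.4508×72/25 = 19830.0984 rpm, dir flips to −; running = −19830.0984
Stage 4 [84T→92T]: ω = 19830.0984×84/92 = 18105.7420 rpm, dir flips to +; running = +18105.7420
Stage 5 [92T→30T]: ω = 18105.7420×92/30 = 55524.2755 rpm, dir flips to −; running = −55524.2755
Stage 6 [35T→35T]: ω = 55524.2755×35/35 = 55524.2755 rpm, dir flips to +; running = +55524.2755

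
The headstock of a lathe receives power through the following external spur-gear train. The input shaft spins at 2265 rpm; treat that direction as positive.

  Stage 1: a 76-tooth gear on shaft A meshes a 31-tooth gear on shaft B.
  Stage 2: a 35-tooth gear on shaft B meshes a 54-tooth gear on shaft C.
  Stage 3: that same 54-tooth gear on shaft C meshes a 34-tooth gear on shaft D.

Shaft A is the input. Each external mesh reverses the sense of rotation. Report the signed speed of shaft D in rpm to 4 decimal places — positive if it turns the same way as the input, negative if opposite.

-5716.2239 rpm (opposite to input, |ω| = 5716.2239 rpm)

Stage 1 [76T→31T]: ω = 2265.0000×76/31 = 5552.9032 rpm, dir flips to −; running = −5552.9032
Stage 2 [35T→54T]: ω = 5552.9032×35/54 = 3599.1039 rpm, dir flips to +; running = +3599.1039
Stage 3 [54T→34T]: ω = 3599.1039×54/34 = 5716.2239 rpm, dir flips to −; running = −5716.2239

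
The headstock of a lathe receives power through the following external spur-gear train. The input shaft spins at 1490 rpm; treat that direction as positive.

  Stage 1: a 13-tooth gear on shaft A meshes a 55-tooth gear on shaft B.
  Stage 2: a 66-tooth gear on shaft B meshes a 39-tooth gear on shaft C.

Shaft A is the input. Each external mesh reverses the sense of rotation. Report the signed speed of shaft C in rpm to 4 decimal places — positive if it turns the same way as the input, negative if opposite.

+596.0000 rpm (same as input, |ω| = 596.0000 rpm)

Stage 1 [13T→55T]: ω = 1490.0000×13/55 = 352.1818 rpm, dir flips to −; running = −352.1818
Stage 2 [66T→39T]: ω = 352.1818×66/39 = 596.0000 rpm, dir flips to +; running = +596.0000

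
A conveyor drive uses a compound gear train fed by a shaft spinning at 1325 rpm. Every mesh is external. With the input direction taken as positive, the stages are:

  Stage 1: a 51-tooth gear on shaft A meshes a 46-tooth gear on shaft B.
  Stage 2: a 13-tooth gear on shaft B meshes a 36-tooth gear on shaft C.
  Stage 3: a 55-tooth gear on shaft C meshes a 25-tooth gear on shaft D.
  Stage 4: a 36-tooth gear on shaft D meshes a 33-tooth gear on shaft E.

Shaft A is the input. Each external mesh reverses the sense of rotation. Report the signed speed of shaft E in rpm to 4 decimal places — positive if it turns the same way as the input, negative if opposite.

Stage 1 [51T→46T]: ω = 1325.0000×51/46 = 1469.0217 rpm, dir flips to −; running = −1469.0217
Stage 2 [13T→36T]: ω = 1469.0217×13/36 = 530.4801 rpm, dir flips to +; running = +530.4801
Stage 3 [55T→25T]: ω = 530.4801×55/25 = 1167.0562 rpm, dir flips to −; running = −1167.0562
Stage 4 [36T→33T]: ω = 1167.0562×36/33 = 1273.1522 rpm, dir flips to +; running = +1273.1522

+1273.1522 rpm (same as input, |ω| = 1273.1522 rpm)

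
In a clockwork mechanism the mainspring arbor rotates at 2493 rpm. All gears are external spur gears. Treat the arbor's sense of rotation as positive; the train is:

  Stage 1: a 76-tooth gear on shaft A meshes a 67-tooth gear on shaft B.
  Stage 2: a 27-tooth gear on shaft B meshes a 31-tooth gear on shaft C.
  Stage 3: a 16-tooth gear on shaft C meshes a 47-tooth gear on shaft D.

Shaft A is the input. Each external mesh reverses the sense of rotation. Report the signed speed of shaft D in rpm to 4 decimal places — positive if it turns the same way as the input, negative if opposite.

Stage 1 [76T→67T]: ω = 2493.0000×76/67 = 2827.8806 rpm, dir flips to −; running = −2827.8806
Stage 2 [27T→31T]: ω = 2827.8806×27/31 = 2462.9928 rpm, dir flips to +; running = +2462.9928
Stage 3 [16T→47T]: ω = 2462.9928×16/47 = 838.4656 rpm, dir flips to −; running = −838.4656

-838.4656 rpm (opposite to input, |ω| = 838.4656 rpm)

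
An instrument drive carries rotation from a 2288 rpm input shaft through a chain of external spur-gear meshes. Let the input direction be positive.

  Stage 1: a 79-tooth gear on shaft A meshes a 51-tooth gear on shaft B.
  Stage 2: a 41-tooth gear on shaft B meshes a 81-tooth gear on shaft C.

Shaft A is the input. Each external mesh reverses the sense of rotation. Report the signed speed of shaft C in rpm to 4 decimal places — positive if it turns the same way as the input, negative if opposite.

+1793.9559 rpm (same as input, |ω| = 1793.9559 rpm)

Stage 1 [79T→51T]: ω = 2288.0000×79/51 = 3544.1569 rpm, dir flips to −; running = −3544.1569
Stage 2 [41T→81T]: ω = 3544.1569×41/81 = 1793.9559 rpm, dir flips to +; running = +1793.9559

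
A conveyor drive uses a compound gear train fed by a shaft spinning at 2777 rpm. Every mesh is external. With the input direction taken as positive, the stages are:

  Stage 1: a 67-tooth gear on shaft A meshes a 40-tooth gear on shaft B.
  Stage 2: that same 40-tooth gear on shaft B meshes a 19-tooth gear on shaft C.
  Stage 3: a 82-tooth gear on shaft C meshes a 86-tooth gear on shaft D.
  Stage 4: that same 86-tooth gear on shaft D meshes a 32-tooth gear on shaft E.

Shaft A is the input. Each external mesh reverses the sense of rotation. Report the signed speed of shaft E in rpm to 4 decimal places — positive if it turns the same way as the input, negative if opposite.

Stage 1 [67T→40T]: ω = 2777.0000×67/40 = 4651.4750 rpm, dir flips to −; running = −4651.4750
Stage 2 [40T→19T]: ω = 4651.4750×40/19 = 9792.5789 rpm, dir flips to +; running = +9792.5789
Stage 3 [82T→86T]: ω = 9792.5789×82/86 = 9337.1102 rpm, dir flips to −; running = −9337.1102
Stage 4 [86T→32T]: ω = 9337.1102×86/32 = 25093.4836 rpm, dir flips to +; running = +25093.4836

+25093.4836 rpm (same as input, |ω| = 25093.4836 rpm)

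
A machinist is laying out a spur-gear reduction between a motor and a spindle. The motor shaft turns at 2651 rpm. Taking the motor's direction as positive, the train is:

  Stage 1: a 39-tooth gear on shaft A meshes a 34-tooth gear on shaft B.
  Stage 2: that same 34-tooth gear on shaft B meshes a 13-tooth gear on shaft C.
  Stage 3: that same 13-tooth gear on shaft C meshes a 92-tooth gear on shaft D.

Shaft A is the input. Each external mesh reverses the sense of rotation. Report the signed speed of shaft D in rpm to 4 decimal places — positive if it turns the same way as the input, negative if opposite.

-1123.7935 rpm (opposite to input, |ω| = 1123.7935 rpm)

Stage 1 [39T→34T]: ω = 2651.0000×39/34 = 3040.8529 rpm, dir flips to −; running = −3040.8529
Stage 2 [34T→13T]: ω = 3040.8529×34/13 = 7953.0000 rpm, dir flips to +; running = +7953.0000
Stage 3 [13T→92T]: ω = 7953.0000×13/92 = 1123.7935 rpm, dir flips to −; running = −1123.7935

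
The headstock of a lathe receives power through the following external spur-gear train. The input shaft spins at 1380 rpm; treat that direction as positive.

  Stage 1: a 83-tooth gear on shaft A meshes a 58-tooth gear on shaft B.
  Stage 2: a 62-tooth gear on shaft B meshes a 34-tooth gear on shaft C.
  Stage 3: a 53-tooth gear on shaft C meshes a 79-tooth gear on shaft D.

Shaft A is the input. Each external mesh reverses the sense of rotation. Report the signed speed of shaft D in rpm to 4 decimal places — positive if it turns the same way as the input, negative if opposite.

-2415.9655 rpm (opposite to input, |ω| = 2415.9655 rpm)

Stage 1 [83T→58T]: ω = 1380.0000×83/58 = 1974.8276 rpm, dir flips to −; running = −1974.8276
Stage 2 [62T→34T]: ω = 1974.8276×62/34 = 3601.1562 rpm, dir flips to +; running = +3601.1562
Stage 3 [53T→79T]: ω = 3601.1562×53/79 = 2415.9655 rpm, dir flips to −; running = −2415.9655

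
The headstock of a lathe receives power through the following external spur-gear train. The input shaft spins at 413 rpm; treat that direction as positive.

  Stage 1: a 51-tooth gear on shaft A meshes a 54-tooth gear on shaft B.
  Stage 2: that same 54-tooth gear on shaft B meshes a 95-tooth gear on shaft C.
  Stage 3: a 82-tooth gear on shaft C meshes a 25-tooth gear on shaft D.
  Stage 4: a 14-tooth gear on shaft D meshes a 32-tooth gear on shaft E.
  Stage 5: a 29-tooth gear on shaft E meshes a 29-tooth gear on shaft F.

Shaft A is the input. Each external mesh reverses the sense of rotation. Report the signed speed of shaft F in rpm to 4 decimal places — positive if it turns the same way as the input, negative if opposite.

Stage 1 [51T→54T]: ω = 413.0000×51/54 = 390.0556 rpm, dir flips to −; running = −390.0556
Stage 2 [54T→95T]: ω = 390.0556×54/95 = 221.7158 rpm, dir flips to +; running = +221.7158
Stage 3 [82T→25T]: ω = 221.7158×82/25 = 727.2278 rpm, dir flips to −; running = −727.2278
Stage 4 [14T→32T]: ω = 727.2278×14/32 = 318.1622 rpm, dir flips to +; running = +318.1622
Stage 5 [29T→29T]: ω = 318.1622×29/29 = 318.1622 rpm, dir flips to −; running = −318.1622

-318.1622 rpm (opposite to input, |ω| = 318.1622 rpm)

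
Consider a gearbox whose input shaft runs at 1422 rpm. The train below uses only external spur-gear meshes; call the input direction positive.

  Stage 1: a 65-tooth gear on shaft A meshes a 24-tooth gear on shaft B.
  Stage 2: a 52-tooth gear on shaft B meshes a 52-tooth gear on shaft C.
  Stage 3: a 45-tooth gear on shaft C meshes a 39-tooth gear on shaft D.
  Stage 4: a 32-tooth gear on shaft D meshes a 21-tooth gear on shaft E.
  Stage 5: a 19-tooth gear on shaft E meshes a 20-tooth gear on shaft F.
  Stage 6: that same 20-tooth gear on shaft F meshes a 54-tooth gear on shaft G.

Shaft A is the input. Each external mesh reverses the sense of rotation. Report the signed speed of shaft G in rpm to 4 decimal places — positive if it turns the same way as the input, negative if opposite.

+2382.5397 rpm (same as input, |ω| = 2382.5397 rpm)

Stage 1 [65T→24T]: ω = 1422.0000×65/24 = 3851.2500 rpm, dir flips to −; running = −3851.2500
Stage 2 [52T→52T]: ω = 3851.2500×52/52 = 3851.2500 rpm, dir flips to +; running = +3851.2500
Stage 3 [45T→39T]: ω = 3851.2500×45/39 = 4443.7500 rpm, dir flips to −; running = −4443.7500
Stage 4 [32T→21T]: ω = 4443.7500×32/21 = 6771.4286 rpm, dir flips to +; running = +6771.4286
Stage 5 [19T→20T]: ω = 6771.4286×19/20 = 6432.8571 rpm, dir flips to −; running = −6432.8571
Stage 6 [20T→54T]: ω = 6432.8571×20/54 = 2382.5397 rpm, dir flips to +; running = +2382.5397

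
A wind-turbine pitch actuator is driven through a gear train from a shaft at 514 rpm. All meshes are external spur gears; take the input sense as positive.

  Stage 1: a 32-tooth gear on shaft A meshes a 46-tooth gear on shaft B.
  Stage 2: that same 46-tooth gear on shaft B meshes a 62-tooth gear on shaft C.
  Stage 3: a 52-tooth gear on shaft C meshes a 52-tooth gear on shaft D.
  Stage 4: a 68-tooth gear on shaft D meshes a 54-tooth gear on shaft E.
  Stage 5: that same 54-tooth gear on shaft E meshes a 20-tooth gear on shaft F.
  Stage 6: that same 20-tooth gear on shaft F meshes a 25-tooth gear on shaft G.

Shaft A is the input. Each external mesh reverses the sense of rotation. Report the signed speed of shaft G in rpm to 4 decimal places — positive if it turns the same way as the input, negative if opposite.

Stage 1 [32T→46T]: ω = 514.0000×32/46 = 357.5652 rpm, dir flips to −; running = −357.5652
Stage 2 [46T→62T]: ω = 357.5652×46/62 = 265.2903 rpm, dir flips to +; running = +265.2903
Stage 3 [52T→52T]: ω = 265.2903×52/52 = 265.2903 rpm, dir flips to −; running = −265.2903
Stage 4 [68T→54T]: ω = 265.2903×68/54 = 334.0693 rpm, dir flips to +; running = +334.0693
Stage 5 [54T→20T]: ω = 334.0693×54/20 = 901.9871 rpm, dir flips to −; running = −901.9871
Stage 6 [20T→25T]: ω = 901.9871×20/25 = 721.5897 rpm, dir flips to +; running = +721.5897

+721.5897 rpm (same as input, |ω| = 721.5897 rpm)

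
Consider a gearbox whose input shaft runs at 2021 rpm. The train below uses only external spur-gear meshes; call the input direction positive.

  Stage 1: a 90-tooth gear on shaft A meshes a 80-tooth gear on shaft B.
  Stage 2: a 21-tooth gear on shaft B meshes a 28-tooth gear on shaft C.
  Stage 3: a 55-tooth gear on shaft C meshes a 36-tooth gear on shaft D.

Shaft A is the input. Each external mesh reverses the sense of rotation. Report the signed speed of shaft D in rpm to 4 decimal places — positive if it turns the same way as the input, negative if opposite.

-2605.1953 rpm (opposite to input, |ω| = 2605.1953 rpm)

Stage 1 [90T→80T]: ω = 2021.0000×90/80 = 2273.6250 rpm, dir flips to −; running = −2273.6250
Stage 2 [21T→28T]: ω = 2273.6250×21/28 = 1705.2188 rpm, dir flips to +; running = +1705.2188
Stage 3 [55T→36T]: ω = 1705.2188×55/36 = 2605.1953 rpm, dir flips to −; running = −2605.1953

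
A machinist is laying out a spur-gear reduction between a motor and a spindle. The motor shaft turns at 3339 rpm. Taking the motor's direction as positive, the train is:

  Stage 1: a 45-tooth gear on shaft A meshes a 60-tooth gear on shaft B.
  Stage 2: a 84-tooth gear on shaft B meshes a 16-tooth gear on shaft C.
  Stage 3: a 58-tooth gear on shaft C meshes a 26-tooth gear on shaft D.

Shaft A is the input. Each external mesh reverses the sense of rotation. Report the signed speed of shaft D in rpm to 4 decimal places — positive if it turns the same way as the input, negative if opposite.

Stage 1 [45T→60T]: ω = 3339.0000×45/60 = 2504.2500 rpm, dir flips to −; running = −2504.2500
Stage 2 [84T→16T]: ω = 2504.2500×84/16 = 13147.3125 rpm, dir flips to +; running = +13147.3125
Stage 3 [58T→26T]: ω = 13147.3125×58/26 = 29328.6202 rpm, dir flips to −; running = −29328.6202

-29328.6202 rpm (opposite to input, |ω| = 29328.6202 rpm)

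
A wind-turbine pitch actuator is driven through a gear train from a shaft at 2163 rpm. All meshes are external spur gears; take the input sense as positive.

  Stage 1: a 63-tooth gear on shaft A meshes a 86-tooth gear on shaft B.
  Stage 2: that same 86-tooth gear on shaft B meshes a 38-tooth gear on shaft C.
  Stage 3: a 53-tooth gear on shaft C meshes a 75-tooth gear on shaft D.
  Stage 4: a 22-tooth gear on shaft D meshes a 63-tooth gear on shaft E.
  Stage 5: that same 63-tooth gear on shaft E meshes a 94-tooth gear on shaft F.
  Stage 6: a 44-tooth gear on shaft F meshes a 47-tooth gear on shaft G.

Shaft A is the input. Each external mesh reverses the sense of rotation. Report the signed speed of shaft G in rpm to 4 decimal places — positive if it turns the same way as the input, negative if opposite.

+555.2361 rpm (same as input, |ω| = 555.2361 rpm)

Stage 1 [63T→86T]: ω = 2163.0000×63/86 = 1584.5233 rpm, dir flips to −; running = −1584.5233
Stage 2 [86T→38T]: ω = 1584.5233×86/38 = 3586.0263 rpm, dir flips to +; running = +3586.0263
Stage 3 [53T→75T]: ω = 3586.0263×53/75 = 2534.1253 rpm, dir flips to −; running = −2534.1253
Stage 4 [22T→63T]: ω = 2534.1253×22/63 = 884.9326 rpm, dir flips to +; running = +884.9326
Stage 5 [63T→94T]: ω = 884.9326×63/94 = 593.0931 rpm, dir flips to −; running = −593.0931
Stage 6 [44T→47T]: ω = 593.0931×44/47 = 555.2361 rpm, dir flips to +; running = +555.2361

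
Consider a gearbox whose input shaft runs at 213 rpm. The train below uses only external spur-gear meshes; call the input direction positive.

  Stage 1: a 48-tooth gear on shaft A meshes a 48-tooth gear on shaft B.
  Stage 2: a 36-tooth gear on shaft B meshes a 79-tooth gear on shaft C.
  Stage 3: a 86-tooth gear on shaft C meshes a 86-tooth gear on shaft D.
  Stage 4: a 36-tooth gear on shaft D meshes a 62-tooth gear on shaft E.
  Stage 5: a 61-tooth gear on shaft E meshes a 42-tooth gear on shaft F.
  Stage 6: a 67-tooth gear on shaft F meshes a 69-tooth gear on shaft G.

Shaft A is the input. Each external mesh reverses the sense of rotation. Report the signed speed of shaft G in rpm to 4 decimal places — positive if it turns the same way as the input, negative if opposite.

Stage 1 [48T→48T]: ω = 213.0000×48/48 = 213.0000 rpm, dir flips to −; running = −213.0000
Stage 2 [36T→79T]: ω = 213.0000×36/79 = 97.0633 rpm, dir flips to +; running = +97.0633
Stage 3 [86T→86T]: ω = 97.0633×86/86 = 97.0633 rpm, dir flips to −; running = −97.0633
Stage 4 [36T→62T]: ω = 97.0633×36/62 = 56.3593 rpm, dir flips to +; running = +56.3593
Stage 5 [61T→42T]: ω = 56.3593×61/42 = 81.8552 rpm, dir flips to −; running = −81.8552
Stage 6 [67T→69T]: ω = 81.8552×67/69 = 79.4826 rpm, dir flips to +; running = +79.4826

+79.4826 rpm (same as input, |ω| = 79.4826 rpm)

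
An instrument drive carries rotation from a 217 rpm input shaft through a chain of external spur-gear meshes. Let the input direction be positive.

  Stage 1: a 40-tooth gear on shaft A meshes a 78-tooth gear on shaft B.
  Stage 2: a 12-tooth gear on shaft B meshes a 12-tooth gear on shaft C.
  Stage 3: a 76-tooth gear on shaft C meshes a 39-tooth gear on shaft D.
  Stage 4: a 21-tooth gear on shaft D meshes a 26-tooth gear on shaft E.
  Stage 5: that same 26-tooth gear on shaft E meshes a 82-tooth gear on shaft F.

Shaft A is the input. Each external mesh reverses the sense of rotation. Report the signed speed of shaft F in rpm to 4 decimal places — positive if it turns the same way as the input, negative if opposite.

-55.5366 rpm (opposite to input, |ω| = 55.5366 rpm)

Stage 1 [40T→78T]: ω = 217.0000×40/78 = 111.2821 rpm, dir flips to −; running = −111.2821
Stage 2 [12T→12T]: ω = 111.2821×12/12 = 111.2821 rpm, dir flips to +; running = +111.2821
Stage 3 [76T→39T]: ω = 111.2821×76/39 = 216.8573 rpm, dir flips to −; running = −216.8573
Stage 4 [21T→26T]: ω = 216.8573×21/26 = 175.1540 rpm, dir flips to +; running = +175.1540
Stage 5 [26T→82T]: ω = 175.1540×26/82 = 55.5366 rpm, dir flips to −; running = −55.5366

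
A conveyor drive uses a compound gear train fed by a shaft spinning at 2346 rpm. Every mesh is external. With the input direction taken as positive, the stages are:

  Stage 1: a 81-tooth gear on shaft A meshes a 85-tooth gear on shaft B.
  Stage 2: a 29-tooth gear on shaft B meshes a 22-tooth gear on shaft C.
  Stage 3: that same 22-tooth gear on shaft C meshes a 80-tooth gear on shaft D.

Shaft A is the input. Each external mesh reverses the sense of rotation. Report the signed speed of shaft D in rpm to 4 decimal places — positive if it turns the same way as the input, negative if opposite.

-810.4050 rpm (opposite to input, |ω| = 810.4050 rpm)

Stage 1 [81T→85T]: ω = 2346.0000×81/85 = 2235.6000 rpm, dir flips to −; running = −2235.6000
Stage 2 [29T→22T]: ω = 2235.6000×29/22 = 2946.9273 rpm, dir flips to +; running = +2946.9273
Stage 3 [22T→80T]: ω = 2946.9273×22/80 = 810.4050 rpm, dir flips to −; running = −810.4050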